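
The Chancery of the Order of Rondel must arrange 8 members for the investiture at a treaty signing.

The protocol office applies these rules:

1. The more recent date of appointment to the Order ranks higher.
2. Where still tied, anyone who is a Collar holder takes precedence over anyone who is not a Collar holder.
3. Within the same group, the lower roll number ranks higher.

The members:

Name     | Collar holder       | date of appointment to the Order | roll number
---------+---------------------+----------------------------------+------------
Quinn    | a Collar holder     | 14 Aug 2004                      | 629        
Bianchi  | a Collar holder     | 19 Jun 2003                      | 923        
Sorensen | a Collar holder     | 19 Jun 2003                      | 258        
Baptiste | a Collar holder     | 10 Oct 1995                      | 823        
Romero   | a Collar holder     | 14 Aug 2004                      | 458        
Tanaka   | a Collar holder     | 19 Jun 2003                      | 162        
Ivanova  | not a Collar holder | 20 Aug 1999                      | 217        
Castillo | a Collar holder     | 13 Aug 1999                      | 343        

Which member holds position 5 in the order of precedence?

Bianchi

By date of appointment to the Order (later first): Romero and Quinn (both 14 Aug 2004); then Tanaka, Sorensen and Bianchi (each 19 Jun 2003); then Ivanova (20 Aug 1999); then Castillo (13 Aug 1999); then Baptiste (10 Oct 1995).
Romero and Quinn are each a Collar holder, so the next rule applies.
Among Romero and Quinn, by roll number (lower first): Romero (458) before Quinn (629).
Tanaka, Sorensen and Bianchi are each a Collar holder, so the next rule applies.
Among Tanaka, Sorensen and Bianchi, by roll number (lower first): Tanaka (162) before Sorensen (258) before Bianchi (923).
Order: Romero, Quinn, Tanaka, Sorensen, Bianchi, Ivanova, Castillo, Baptiste.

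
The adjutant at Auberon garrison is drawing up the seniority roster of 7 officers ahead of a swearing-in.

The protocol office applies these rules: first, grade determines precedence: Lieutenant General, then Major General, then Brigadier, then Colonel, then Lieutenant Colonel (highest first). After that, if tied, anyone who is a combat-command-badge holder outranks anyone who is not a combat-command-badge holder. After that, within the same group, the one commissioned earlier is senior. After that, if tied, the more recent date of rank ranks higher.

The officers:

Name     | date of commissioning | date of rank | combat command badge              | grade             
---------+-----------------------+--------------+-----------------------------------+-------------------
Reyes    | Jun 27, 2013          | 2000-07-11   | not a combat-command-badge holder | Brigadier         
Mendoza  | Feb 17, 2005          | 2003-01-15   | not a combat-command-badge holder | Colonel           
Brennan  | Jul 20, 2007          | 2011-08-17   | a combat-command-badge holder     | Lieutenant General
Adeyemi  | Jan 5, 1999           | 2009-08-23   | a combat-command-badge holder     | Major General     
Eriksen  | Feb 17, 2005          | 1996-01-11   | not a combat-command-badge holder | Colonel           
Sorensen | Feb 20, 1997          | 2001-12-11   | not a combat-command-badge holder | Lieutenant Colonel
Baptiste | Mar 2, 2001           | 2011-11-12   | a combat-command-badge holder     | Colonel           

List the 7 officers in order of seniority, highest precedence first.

By grade: Brennan (Lieutenant General); then Adeyemi (Major General); then Reyes (Brigadier); then Baptiste, Mendoza and Eriksen (Colonel); then Sorensen (Lieutenant Colonel).
Among Baptiste, Mendoza and Eriksen, a combat-command-badge holder before not a combat-command-badge holder: Baptiste (a combat-command-badge holder) before Mendoza and Eriksen (not a combat-command-badge holder).
Mendoza and Eriksen both have date of commissioning Feb 17, 2005, so the next rule applies.
Among Mendoza and Eriksen, by date of rank (later first): Mendoza (2003-01-15) before Eriksen (1996-01-11).
Full order: Brennan, Adeyemi, Reyes, Baptiste, Mendoza, Eriksen, Sorensen.

Brennan, Adeyemi, Reyes, Baptiste, Mendoza, Eriksen, Sorensen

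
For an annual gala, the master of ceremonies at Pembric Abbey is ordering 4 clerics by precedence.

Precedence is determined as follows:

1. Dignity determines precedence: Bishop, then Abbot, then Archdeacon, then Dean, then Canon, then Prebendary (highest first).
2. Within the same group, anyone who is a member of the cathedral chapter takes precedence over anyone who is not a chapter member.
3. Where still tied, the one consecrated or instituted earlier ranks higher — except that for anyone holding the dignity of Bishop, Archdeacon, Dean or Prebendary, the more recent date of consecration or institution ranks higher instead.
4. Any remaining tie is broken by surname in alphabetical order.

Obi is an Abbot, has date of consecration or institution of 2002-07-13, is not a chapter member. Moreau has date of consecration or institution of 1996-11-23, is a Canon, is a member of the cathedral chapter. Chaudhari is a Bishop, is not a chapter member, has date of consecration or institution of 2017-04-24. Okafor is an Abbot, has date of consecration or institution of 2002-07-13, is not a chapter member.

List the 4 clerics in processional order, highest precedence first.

Chaudhari, Obi, Okafor, Moreau

By dignity: Chaudhari (Bishop); then Obi and Okafor (Abbot); then Moreau (Canon).
Obi and Okafor are each not a chapter member, so the next rule applies.
Obi and Okafor both have date of consecration or institution 2002-07-13, so the next rule applies.
Among Obi and Okafor, alphabetically by surname: Obi before Okafor.
Full order: Chaudhari, Obi, Okafor, Moreau.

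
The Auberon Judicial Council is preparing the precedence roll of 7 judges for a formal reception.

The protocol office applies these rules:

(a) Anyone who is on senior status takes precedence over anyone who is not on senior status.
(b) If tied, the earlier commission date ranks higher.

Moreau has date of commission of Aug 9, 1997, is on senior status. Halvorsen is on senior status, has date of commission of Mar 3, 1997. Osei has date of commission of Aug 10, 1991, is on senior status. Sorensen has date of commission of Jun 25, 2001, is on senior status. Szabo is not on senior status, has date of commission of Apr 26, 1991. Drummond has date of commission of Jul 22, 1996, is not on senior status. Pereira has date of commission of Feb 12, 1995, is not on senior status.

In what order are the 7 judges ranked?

By the first rule: Osei, Halvorsen, Moreau and Sorensen (each on senior status); then Szabo, Pereira and Drummond (each not on senior status).
Among Osei, Halvorsen, Moreau and Sorensen, by date of commission (earlier first): Osei (Aug 10, 1991) before Halvorsen (Mar 3, 1997) before Moreau (Aug 9, 1997) before Sorensen (Jun 25, 2001).
Among Szabo, Pereira and Drummond, by date of commission (earlier first): Szabo (Apr 26, 1991) before Pereira (Feb 12, 1995) before Drummond (Jul 22, 1996).
Full order: Osei, Halvorsen, Moreau, Sorensen, Szabo, Pereira, Drummond.

Osei, Halvorsen, Moreau, Sorensen, Szabo, Pereira, Drummond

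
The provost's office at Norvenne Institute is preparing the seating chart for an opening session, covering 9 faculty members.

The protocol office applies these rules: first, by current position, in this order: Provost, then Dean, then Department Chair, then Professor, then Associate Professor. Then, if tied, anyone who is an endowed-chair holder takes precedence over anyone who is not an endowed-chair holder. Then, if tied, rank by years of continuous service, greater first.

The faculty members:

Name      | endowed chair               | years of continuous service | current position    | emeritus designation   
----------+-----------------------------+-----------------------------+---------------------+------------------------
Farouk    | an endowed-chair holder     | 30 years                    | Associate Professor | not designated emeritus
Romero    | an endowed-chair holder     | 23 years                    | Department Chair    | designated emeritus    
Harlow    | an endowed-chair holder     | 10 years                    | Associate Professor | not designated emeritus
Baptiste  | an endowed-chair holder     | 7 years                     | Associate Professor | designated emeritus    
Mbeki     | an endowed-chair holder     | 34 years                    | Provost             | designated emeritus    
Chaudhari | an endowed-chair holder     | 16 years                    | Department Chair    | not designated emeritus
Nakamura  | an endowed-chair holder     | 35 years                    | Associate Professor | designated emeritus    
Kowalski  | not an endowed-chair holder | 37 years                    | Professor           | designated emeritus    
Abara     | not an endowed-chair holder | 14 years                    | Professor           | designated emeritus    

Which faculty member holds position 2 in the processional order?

Romero

By current position: Mbeki (Provost); then Romero and Chaudhari (Department Chair); then Kowalski and Abara (Professor); then Nakamura, Farouk, Harlow and Baptiste (Associate Professor).
Romero and Chaudhari are each an endowed-chair holder, so the next rule applies.
Among Romero and Chaudhari, by years of continuous service (higher first): Romero (23 years) before Chaudhari (16 years).
Kowalski and Abara are each not an endowed-chair holder, so the next rule applies.
Among Kowalski and Abara, by years of continuous service (higher first): Kowalski (37 years) before Abara (14 years).
Nakamura, Farouk, Harlow and Baptiste are each an endowed-chair holder, so the next rule applies.
Among Nakamura, Farouk, Harlow and Baptiste, by years of continuous service (higher first): Nakamura (35 years) before Farouk (30 years) before Harlow (10 years) before Baptiste (7 years).
Order: Mbeki, Romero, Chaudhari, Kowalski, Abara, Nakamura, Farouk, Harlow, Baptiste.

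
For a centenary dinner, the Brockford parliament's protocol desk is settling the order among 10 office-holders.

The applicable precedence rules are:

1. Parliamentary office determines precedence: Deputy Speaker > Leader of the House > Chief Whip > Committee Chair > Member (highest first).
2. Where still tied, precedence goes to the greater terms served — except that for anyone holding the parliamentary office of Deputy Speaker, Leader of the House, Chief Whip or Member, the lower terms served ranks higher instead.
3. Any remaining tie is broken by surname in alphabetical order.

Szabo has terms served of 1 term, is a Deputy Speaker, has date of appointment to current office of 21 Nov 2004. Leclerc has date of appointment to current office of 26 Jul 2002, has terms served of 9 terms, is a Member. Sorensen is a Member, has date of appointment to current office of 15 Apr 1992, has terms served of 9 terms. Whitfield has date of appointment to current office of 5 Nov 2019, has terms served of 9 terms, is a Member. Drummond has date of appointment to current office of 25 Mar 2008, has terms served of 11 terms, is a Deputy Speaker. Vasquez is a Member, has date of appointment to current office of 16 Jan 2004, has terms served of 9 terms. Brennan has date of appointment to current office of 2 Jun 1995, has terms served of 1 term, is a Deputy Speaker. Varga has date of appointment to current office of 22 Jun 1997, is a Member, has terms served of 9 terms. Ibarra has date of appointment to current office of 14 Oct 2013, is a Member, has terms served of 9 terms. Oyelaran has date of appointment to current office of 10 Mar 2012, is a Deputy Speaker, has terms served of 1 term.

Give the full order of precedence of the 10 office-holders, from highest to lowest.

By parliamentary office: Brennan, Oyelaran, Szabo and Drummond (Deputy Speaker); then Ibarra, Leclerc, Sorensen, Varga, Vasquez and Whitfield (Member).
Among Brennan, Oyelaran, Szabo and Drummond, by terms served (lower first) (reversed rule for this group): Brennan, Oyelaran and Szabo (1 term) before Drummond (11 terms).
Among Brennan, Oyelaran and Szabo, alphabetically by surname: Brennan before Oyelaran before Szabo.
Ibarra, Leclerc, Sorensen, Varga, Vasquez and Whitfield all have terms served 9 terms, so the next rule applies.
Among Ibarra, Leclerc, Sorensen, Varga, Vasquez and Whitfield, alphabetically by surname: Ibarra before Leclerc before Sorensen before Varga before Vasquez before Whitfield.
Full order: Brennan, Oyelaran, Szabo, Drummond, Ibarra, Leclerc, Sorensen, Varga, Vasquez, Whitfield.

Brennan, Oyelaran, Szabo, Drummond, Ibarra, Leclerc, Sorensen, Varga, Vasquez, Whitfield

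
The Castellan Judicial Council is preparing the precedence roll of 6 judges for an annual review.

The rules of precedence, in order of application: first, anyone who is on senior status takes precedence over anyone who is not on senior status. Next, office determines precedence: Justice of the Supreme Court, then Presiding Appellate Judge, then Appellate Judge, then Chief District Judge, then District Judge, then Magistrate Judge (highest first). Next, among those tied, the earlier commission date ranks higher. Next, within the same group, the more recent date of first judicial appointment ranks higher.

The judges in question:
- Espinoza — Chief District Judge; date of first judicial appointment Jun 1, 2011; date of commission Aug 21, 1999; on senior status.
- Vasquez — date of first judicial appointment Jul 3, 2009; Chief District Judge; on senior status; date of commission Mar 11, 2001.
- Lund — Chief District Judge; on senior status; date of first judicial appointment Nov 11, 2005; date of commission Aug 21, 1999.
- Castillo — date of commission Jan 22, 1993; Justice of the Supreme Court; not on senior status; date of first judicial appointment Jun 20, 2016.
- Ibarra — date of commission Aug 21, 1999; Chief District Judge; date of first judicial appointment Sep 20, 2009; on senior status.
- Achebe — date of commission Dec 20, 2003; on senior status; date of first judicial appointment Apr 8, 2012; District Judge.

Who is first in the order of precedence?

By the first rule: Espinoza, Ibarra, Lund, Vasquez and Achebe (each on senior status); then Castillo (not on senior status).
Among Espinoza, Ibarra, Lund, Vasquez and Achebe, by office: Espinoza, Ibarra, Lund and Vasquez (Chief District Judge) before Achebe (District Judge).
Among Espinoza, Ibarra, Lund and Vasquez, by date of commission (earlier first): Espinoza, Ibarra and Lund (Aug 21, 1999) before Vasquez (Mar 11, 2001).
Among Espinoza, Ibarra and Lund, by date of first judicial appointment (later first): Espinoza (Jun 1, 2011) before Ibarra (Sep 20, 2009) before Lund (Nov 11, 2005).
Order: Espinoza, Ibarra, Lund, Vasquez, Achebe, Castillo.

Espinoza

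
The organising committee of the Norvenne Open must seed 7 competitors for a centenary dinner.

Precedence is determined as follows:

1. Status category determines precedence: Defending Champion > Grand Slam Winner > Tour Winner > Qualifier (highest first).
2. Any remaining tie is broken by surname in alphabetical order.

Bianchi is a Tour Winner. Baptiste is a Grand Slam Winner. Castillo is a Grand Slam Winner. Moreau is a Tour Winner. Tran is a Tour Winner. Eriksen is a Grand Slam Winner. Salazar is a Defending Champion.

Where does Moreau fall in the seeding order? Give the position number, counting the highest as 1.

6

By status category: Salazar (Defending Champion); then Baptiste, Castillo and Eriksen (Grand Slam Winner); then Bianchi, Moreau and Tran (Tour Winner).
Among Baptiste, Castillo and Eriksen, alphabetically by surname: Baptiste before Castillo before Eriksen.
Among Bianchi, Moreau and Tran, alphabetically by surname: Bianchi before Moreau before Tran.
Order: Salazar, Baptiste, Castillo, Eriksen, Bianchi, Moreau, Tran. So position 6.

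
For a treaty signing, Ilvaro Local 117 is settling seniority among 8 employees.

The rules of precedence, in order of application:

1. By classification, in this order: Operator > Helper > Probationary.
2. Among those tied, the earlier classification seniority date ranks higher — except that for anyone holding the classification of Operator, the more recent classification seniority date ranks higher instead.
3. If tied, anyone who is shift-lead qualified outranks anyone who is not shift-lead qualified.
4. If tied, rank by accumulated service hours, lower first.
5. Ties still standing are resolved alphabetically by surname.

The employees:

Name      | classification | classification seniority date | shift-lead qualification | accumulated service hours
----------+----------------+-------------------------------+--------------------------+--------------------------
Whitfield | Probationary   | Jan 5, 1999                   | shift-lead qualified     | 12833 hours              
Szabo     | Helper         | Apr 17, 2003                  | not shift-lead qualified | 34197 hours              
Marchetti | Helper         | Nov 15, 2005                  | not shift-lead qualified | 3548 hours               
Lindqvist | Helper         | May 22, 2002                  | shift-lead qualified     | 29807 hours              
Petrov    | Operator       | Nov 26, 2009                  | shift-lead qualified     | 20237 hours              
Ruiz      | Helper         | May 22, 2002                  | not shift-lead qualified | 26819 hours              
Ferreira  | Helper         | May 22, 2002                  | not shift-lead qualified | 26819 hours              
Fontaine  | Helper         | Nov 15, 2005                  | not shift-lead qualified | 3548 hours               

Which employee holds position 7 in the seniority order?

By classification: Petrov (Operator); then Lindqvist, Ferreira, Ruiz, Szabo, Fontaine and Marchetti (Helper); then Whitfield (Probationary).
Among Lindqvist, Ferreira, Ruiz, Szabo, Fontaine and Marchetti, by classification seniority date (earlier first): Lindqvist, Ferreira and Ruiz (May 22, 2002) before Szabo (Apr 17, 2003) before Fontaine and Marchetti (Nov 15, 2005).
Among Lindqvist, Ferreira and Ruiz, shift-lead qualified before not shift-lead qualified: Lindqvist (shift-lead qualified) before Ferreira and Ruiz (not shift-lead qualified).
Ferreira and Ruiz both have accumulated service hours 26819 hours, so the next rule applies.
Among Ferreira and Ruiz, alphabetically by surname: Ferreira before Ruiz.
Fontaine and Marchetti are each not shift-lead qualified, so the next rule applies.
Fontaine and Marchetti both have accumulated service hours 3548 hours, so the next rule applies.
Among Fontaine and Marchetti, alphabetically by surname: Fontaine before Marchetti.
Order: Petrov, Lindqvist, Ferreira, Ruiz, Szabo, Fontaine, Marchetti, Whitfield.

Marchetti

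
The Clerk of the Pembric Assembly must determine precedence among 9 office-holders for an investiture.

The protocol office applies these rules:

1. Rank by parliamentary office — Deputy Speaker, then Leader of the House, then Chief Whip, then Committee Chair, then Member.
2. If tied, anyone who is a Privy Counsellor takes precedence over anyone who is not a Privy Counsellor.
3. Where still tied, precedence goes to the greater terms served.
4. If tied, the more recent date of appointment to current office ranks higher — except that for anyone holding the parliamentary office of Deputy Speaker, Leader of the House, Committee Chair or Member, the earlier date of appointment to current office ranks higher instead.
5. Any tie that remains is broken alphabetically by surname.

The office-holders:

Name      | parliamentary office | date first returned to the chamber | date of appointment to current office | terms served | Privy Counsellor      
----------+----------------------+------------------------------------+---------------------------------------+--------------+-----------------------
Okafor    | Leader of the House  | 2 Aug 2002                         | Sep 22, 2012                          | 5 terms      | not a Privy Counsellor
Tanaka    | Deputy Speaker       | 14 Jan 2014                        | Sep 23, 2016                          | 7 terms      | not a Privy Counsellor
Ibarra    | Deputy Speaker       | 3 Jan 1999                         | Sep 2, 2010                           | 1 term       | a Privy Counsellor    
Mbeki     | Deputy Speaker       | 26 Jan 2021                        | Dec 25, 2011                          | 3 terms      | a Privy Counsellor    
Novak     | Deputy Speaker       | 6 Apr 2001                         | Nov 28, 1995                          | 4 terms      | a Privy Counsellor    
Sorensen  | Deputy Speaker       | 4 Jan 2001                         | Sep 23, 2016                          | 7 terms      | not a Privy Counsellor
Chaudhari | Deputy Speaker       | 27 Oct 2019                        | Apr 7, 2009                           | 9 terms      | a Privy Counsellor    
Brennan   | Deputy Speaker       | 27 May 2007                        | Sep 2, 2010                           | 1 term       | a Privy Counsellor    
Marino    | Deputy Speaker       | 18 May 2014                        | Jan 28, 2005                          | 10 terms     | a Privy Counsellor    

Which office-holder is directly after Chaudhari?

Novak

By parliamentary office: Marino, Chaudhari, Novak, Mbeki, Brennan, Ibarra, Sorensen and Tanaka (Deputy Speaker); then Okafor (Leader of the House).
Among Marino, Chaudhari, Novak, Mbeki, Brennan, Ibarra, Sorensen and Tanaka, a Privy Counsellor before not a Privy Counsellor: Marino, Chaudhari, Novak, Mbeki, Brennan and Ibarra (a Privy Counsellor) before Sorensen and Tanaka (not a Privy Counsellor).
Among Marino, Chaudhari, Novak, Mbeki, Brennan and Ibarra, by terms served (higher first): Marino (10 terms) before Chaudhari (9 terms) before Novak (4 terms) before Mbeki (3 terms) before Brennan and Ibarra (1 term).
Brennan and Ibarra both have date of appointment to current office Sep 2, 2010, so the next rule applies.
Among Brennan and Ibarra, alphabetically by surname: Brennan before Ibarra.
Sorensen and Tanaka both have terms served 7 terms, so the next rule applies.
Sorensen and Tanaka both have date of appointment to current office Sep 23, 2016, so the next rule applies.
Among Sorensen and Tanaka, alphabetically by surname: Sorensen before Tanaka.
Order: Marino, Chaudhari, Novak, Mbeki, Brennan, Ibarra, Sorensen, Tanaka, Okafor.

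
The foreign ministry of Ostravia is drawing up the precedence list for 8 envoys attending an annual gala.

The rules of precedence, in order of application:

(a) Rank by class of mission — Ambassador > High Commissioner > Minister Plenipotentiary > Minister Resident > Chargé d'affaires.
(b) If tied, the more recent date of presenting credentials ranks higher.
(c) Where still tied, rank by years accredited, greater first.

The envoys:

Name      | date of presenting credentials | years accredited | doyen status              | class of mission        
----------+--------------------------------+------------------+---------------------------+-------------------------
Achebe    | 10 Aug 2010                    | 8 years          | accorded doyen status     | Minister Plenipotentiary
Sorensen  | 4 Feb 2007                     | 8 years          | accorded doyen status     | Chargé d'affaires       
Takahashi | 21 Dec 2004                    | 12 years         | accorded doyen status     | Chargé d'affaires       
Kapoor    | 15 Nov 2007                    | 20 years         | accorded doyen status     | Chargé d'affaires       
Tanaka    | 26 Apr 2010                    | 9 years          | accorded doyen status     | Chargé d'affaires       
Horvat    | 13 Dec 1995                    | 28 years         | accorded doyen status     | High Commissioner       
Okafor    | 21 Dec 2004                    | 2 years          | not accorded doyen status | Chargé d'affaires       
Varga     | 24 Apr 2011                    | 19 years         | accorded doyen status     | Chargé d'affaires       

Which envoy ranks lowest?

Okafor

By class of mission: Horvat (High Commissioner); then Achebe (Minister Plenipotentiary); then Varga, Tanaka, Kapoor, Sorensen, Takahashi and Okafor (Chargé d'affaires).
Among Varga, Tanaka, Kapoor, Sorensen, Takahashi and Okafor, by date of presenting credentials (later first): Varga (24 Apr 2011) before Tanaka (26 Apr 2010) before Kapoor (15 Nov 2007) before Sorensen (4 Feb 2007) before Takahashi and Okafor (21 Dec 2004).
Among Takahashi and Okafor, by years accredited (higher first): Takahashi (12 years) before Okafor (2 years).
Order: Horvat, Achebe, Varga, Tanaka, Kapoor, Sorensen, Takahashi, Okafor.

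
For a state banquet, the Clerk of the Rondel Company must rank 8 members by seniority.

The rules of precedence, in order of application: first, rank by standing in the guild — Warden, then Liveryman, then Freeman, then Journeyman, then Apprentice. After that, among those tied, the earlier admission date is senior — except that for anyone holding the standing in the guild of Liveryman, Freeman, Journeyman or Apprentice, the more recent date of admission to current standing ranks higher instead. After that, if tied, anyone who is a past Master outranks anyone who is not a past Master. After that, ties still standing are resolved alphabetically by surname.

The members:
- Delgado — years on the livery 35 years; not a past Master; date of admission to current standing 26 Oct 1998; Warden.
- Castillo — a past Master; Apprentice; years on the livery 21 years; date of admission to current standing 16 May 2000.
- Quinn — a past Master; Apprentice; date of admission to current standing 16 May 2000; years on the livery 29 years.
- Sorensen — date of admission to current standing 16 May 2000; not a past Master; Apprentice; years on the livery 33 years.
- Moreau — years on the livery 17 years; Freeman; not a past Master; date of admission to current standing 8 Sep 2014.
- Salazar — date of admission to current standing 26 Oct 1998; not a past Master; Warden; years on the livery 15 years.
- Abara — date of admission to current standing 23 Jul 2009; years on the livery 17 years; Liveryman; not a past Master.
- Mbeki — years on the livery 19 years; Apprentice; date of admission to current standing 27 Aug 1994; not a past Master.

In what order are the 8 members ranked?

By standing in the guild: Delgado and Salazar (Warden); then Abara (Liveryman); then Moreau (Freeman); then Castillo, Quinn, Sorensen and Mbeki (Apprentice).
Delgado and Salazar both have date of admission to current standing 26 Oct 1998, so the next rule applies.
Delgado and Salazar are each not a past Master, so the next rule applies.
Among Delgado and Salazar, alphabetically by surname: Delgado before Salazar.
Among Castillo, Quinn, Sorensen and Mbeki, by date of admission to current standing (later first) (reversed rule for this group): Castillo, Quinn and Sorensen (16 May 2000) before Mbeki (27 Aug 1994).
Among Castillo, Quinn and Sorensen, a past Master before not a past Master: Castillo and Quinn (a past Master) before Sorensen (not a past Master).
Among Castillo and Quinn, alphabetically by surname: Castillo before Quinn.
Full order: Delgado, Salazar, Abara, Moreau, Castillo, Quinn, Sorensen, Mbeki.

Delgado, Salazar, Abara, Moreau, Castillo, Quinn, Sorensen, Mbeki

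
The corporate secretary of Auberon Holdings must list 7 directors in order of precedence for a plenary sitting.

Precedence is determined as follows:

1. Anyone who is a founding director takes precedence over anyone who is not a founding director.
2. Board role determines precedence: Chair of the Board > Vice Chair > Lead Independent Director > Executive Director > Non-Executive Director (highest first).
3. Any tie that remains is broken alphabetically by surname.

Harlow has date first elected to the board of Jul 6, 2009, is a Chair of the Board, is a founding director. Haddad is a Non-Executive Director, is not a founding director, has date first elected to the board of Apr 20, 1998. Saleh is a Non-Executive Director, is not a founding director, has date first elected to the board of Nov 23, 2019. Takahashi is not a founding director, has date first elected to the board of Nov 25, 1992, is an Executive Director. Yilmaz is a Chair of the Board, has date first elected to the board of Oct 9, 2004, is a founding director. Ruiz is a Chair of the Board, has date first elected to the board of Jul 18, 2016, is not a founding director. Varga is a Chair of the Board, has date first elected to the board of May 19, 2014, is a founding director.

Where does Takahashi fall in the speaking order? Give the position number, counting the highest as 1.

5

By the first rule: Harlow, Varga and Yilmaz (each a founding director); then Ruiz, Takahashi, Haddad and Saleh (each not a founding director).
Harlow, Varga and Yilmaz are each Chair of the Board, so the next rule applies.
Among Harlow, Varga and Yilmaz, alphabetically by surname: Harlow before Varga before Yilmaz.
Among Ruiz, Takahashi, Haddad and Saleh, by board role: Ruiz (Chair of the Board) before Takahashi (Executive Director) before Haddad and Saleh (Non-Executive Director).
Among Haddad and Saleh, alphabetically by surname: Haddad before Saleh.
Order: Harlow, Varga, Yilmaz, Ruiz, Takahashi, Haddad, Saleh. So position 5.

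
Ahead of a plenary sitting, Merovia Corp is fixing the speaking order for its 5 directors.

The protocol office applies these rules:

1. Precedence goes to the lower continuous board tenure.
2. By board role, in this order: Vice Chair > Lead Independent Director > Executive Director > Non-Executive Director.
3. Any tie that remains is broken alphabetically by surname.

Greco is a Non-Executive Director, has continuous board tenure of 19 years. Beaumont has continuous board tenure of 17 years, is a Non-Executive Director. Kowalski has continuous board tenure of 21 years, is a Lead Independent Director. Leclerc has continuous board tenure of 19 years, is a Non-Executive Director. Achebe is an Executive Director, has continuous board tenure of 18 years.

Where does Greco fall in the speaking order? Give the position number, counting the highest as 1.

3

By continuous board tenure (lower first): Beaumont (17 years); then Achebe (18 years); then Greco and Leclerc (both 19 years); then Kowalski (21 years).
Greco and Leclerc are each Non-Executive Director, so the next rule applies.
Among Greco and Leclerc, alphabetically by surname: Greco before Leclerc.
Order: Beaumont, Achebe, Greco, Leclerc, Kowalski. So position 3.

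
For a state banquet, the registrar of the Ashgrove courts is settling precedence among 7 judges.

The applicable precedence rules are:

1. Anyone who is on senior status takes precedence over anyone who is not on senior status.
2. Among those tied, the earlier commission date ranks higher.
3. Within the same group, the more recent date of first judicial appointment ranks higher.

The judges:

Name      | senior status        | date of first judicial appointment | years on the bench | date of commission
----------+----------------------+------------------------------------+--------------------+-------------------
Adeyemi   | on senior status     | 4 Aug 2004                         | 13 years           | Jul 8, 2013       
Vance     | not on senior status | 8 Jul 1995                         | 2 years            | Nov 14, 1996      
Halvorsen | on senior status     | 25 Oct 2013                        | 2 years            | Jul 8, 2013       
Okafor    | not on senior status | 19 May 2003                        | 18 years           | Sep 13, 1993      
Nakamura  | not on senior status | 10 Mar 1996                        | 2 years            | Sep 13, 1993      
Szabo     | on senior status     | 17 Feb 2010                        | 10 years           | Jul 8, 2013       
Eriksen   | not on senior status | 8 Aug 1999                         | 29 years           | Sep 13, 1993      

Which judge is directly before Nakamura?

By the first rule: Halvorsen, Szabo and Adeyemi (each on senior status); then Okafor, Eriksen, Nakamura and Vance (each not on senior status).
Halvorsen, Szabo and Adeyemi all have date of commission Jul 8, 2013, so the next rule applies.
Among Halvorsen, Szabo and Adeyemi, by date of first judicial appointment (later first): Halvorsen (25 Oct 2013) before Szabo (17 Feb 2010) before Adeyemi (4 Aug 2004).
Among Okafor, Eriksen, Nakamura and Vance, by date of commission (earlier first): Okafor, Eriksen and Nakamura (Sep 13, 1993) before Vance (Nov 14, 1996).
Among Okafor, Eriksen and Nakamura, by date of first judicial appointment (later first): Okafor (19 May 2003) before Eriksen (8 Aug 1999) before Nakamura (10 Mar 1996).
Order: Halvorsen, Szabo, Adeyemi, Okafor, Eriksen, Nakamura, Vance.

Eriksen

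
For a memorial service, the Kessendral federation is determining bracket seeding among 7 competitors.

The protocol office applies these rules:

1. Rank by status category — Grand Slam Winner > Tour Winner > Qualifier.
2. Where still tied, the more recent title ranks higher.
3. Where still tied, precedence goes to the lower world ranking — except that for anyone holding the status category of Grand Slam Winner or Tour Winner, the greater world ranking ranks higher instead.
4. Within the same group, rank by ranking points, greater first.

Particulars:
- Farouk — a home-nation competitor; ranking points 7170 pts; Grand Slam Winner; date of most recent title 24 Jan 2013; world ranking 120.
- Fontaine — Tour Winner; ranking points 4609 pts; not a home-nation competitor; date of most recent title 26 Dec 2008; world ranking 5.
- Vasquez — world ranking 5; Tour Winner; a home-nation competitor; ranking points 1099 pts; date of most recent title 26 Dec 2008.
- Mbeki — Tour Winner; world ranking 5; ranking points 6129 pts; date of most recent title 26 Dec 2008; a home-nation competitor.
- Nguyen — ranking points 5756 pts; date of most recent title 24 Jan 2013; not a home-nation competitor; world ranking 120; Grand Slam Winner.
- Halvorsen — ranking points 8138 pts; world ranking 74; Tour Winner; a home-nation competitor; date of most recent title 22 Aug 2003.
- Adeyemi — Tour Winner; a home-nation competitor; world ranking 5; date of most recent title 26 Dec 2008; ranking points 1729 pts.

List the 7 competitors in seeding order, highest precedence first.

Farouk, Nguyen, Mbeki, Fontaine, Adeyemi, Vasquez, Halvorsen

By status category: Farouk and Nguyen (Grand Slam Winner); then Mbeki, Fontaine, Adeyemi, Vasquez and Halvorsen (Tour Winner).
Farouk and Nguyen both have date of most recent title 24 Jan 2013, so the next rule applies.
Farouk and Nguyen both have world ranking 120, so the next rule applies.
Among Farouk and Nguyen, by ranking points (higher first): Farouk (7170 pts) before Nguyen (5756 pts).
Among Mbeki, Fontaine, Adeyemi, Vasquez and Halvorsen, by date of most recent title (later first): Mbeki, Fontaine, Adeyemi and Vasquez (26 Dec 2008) before Halvorsen (22 Aug 2003).
Mbeki, Fontaine, Adeyemi and Vasquez all have world ranking 5, so the next rule applies.
Among Mbeki, Fontaine, Adeyemi and Vasquez, by ranking points (higher first): Mbeki (6129 pts) before Fontaine (4609 pts) before Adeyemi (1729 pts) before Vasquez (1099 pts).
Full order: Farouk, Nguyen, Mbeki, Fontaine, Adeyemi, Vasquez, Halvorsen.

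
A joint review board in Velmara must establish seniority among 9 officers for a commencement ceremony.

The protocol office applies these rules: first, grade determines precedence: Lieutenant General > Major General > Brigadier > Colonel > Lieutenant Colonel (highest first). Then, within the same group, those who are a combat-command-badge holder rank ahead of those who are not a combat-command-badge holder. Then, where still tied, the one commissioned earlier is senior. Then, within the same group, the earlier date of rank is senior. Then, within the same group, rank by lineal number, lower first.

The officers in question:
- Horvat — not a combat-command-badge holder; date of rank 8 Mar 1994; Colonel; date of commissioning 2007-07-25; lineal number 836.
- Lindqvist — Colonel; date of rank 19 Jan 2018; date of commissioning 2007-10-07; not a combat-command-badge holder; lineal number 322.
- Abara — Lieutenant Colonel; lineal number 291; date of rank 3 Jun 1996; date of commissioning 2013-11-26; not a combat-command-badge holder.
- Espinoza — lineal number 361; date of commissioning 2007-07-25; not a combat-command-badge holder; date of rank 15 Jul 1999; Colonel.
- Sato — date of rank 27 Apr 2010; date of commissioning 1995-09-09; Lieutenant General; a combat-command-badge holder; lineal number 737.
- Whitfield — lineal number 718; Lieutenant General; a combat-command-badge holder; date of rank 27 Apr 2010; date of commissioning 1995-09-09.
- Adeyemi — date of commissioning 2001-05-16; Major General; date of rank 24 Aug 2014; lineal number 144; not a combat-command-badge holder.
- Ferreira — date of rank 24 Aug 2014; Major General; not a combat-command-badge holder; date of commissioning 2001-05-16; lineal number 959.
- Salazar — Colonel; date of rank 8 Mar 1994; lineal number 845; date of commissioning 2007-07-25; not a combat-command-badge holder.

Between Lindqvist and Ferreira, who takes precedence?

By grade: Whitfield and Sato (Lieutenant General); then Adeyemi and Ferreira (Major General); then Horvat, Salazar, Espinoza and Lindqvist (Colonel); then Abara (Lieutenant Colonel).
Whitfield and Sato are each a combat-command-badge holder, so the next rule applies.
Whitfield and Sato both have date of commissioning 1995-09-09, so the next rule applies.
Whitfield and Sato both have date of rank 27 Apr 2010, so the next rule applies.
Among Whitfield and Sato, by lineal number (lower first): Whitfield (718) before Sato (737).
Adeyemi and Ferreira are each not a combat-command-badge holder, so the next rule applies.
Adeyemi and Ferreira both have date of commissioning 2001-05-16, so the next rule applies.
Adeyemi and Ferreira both have date of rank 24 Aug 2014, so the next rule applies.
Among Adeyemi and Ferreira, by lineal number (lower first): Adeyemi (144) before Ferreira (959).
Horvat, Salazar, Espinoza and Lindqvist are each not a combat-command-badge holder, so the next rule applies.
Among Horvat, Salazar, Espinoza and Lindqvist, by date of commissioning (earlier first): Horvat, Salazar and Espinoza (2007-07-25) before Lindqvist (2007-10-07).
Among Horvat, Salazar and Espinoza, by date of rank (earlier first): Horvat and Salazar (8 Mar 1994) before Espinoza (15 Jul 1999).
Among Horvat and Salazar, by lineal number (lower first): Horvat (836) before Salazar (845).
So Ferreira takes precedence.

Ferreira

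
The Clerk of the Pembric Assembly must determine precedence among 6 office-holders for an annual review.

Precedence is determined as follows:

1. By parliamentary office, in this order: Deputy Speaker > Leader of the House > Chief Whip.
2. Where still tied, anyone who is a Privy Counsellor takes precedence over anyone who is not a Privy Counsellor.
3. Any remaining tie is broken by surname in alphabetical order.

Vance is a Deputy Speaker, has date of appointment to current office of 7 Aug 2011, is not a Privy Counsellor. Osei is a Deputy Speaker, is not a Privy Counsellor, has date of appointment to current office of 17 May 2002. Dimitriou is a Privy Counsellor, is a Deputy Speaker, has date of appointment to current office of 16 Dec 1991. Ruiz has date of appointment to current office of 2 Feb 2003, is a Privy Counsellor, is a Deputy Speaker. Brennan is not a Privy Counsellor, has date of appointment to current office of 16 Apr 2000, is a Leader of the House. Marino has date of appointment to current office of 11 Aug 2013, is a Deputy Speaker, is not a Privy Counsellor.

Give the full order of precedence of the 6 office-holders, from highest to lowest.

By parliamentary office: Dimitriou, Ruiz, Marino, Osei and Vance (Deputy Speaker); then Brennan (Leader of the House).
Among Dimitriou, Ruiz, Marino, Osei and Vance, a Privy Counsellor before not a Privy Counsellor: Dimitriou and Ruiz (a Privy Counsellor) before Marino, Osei and Vance (not a Privy Counsellor).
Among Dimitriou and Ruiz, alphabetically by surname: Dimitriou before Ruiz.
Among Marino, Osei and Vance, alphabetically by surname: Marino before Osei before Vance.
Full order: Dimitriou, Ruiz, Marino, Osei, Vance, Brennan.

Dimitriou, Ruiz, Marino, Osei, Vance, Brennan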